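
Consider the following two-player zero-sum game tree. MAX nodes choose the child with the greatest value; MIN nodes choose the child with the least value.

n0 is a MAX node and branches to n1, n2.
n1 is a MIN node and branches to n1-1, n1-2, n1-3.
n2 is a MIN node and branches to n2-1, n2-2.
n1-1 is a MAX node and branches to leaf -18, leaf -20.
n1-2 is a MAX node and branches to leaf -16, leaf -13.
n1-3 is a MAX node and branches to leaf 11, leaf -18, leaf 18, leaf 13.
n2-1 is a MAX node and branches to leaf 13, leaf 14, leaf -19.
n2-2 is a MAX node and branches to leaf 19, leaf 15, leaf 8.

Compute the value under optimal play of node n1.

-18

n1-1 (MAX): max(-18, -20) = -18
n1-2 (MAX): max(-16, -13) = -13
n1-3 (MAX): max(11, -18, 18, 13) = 18
n1 (MIN): min(-18, -13, 18) = -18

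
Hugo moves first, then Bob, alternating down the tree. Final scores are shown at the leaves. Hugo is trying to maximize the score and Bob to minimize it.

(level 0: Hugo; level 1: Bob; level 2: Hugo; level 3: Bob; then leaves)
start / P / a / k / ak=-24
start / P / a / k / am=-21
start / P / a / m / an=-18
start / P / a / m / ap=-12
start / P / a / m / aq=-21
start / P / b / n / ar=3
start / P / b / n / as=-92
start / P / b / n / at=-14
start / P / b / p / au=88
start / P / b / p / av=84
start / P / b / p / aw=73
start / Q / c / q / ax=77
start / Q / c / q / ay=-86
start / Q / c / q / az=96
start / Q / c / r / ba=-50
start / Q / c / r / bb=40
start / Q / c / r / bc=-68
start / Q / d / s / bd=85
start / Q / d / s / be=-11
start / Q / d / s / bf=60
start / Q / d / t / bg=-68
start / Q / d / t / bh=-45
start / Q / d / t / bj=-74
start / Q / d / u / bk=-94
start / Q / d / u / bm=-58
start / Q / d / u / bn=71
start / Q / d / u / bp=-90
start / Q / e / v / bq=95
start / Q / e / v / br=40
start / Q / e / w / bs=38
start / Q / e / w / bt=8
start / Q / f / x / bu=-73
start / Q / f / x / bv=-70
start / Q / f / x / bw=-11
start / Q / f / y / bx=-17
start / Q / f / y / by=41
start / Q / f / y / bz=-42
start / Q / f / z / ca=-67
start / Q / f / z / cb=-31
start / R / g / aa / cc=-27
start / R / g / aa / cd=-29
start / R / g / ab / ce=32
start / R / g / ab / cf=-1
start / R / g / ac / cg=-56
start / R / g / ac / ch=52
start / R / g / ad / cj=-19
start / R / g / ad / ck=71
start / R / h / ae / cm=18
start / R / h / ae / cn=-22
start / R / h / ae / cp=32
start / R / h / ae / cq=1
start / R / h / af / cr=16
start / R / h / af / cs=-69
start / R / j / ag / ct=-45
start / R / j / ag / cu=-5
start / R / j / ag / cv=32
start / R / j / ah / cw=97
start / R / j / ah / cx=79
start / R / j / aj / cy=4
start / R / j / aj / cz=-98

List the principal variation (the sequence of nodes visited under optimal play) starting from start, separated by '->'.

k (Bob): min(-24, -21) = -24
m (Bob): min(-18, -12, -21) = -21
a (Hugo): max(-24, -21) = -21
n (Bob): min(3, -92, -14) = -92
p (Bob): min(88, 84, 73) = 73
b (Hugo): max(-92, 73) = 73
P (Bob): min(-21, 73) = -21
q (Bob): min(77, -86, 96) = -86
r (Bob): min(-50, 40, -68) = -68
c (Hugo): max(-86, -68) = -68
s (Bob): min(85, -11, 60) = -11
t (Bob): min(-68, -45, -74) = -74
u (Bob): min(-94, -58, 71, -90) = -94
d (Hugo): max(-11, -74, -94) = -11
v (Bob): min(95, 40) = 40
w (Bob): min(38, 8) = 8
e (Hugo): max(40, 8) = 40
x (Bob): min(-73, -70, -11) = -73
y (Bob): min(-17, 41, -42) = -42
z (Bob): min(-67, -31) = -67
f (Hugo): max(-73, -42, -67) = -42
Q (Bob): min(-68, -11, 40, -42) = -68
aa (Bob): min(-27, -29) = -29
ab (Bob): min(32, -1) = -1
ac (Bob): min(-56, 52) = -56
ad (Bob): min(-19, 71) = -19
g (Hugo): max(-29, -1, -56, -19) = -1
ae (Bob): min(18, -22, 32, 1) = -22
af (Bob): min(16, -69) = -69
h (Hugo): max(-22, -69) = -22
ag (Bob): min(-45, -5, 32) = -45
ah (Bob): min(97, 79) = 79
aj (Bob): min(4, -98) = -98
j (Hugo): max(-45, 79, -98) = 79
R (Bob): min(-1, -22, 79) = -22
start (Hugo): max(-21, -68, -22) = -21
At start, Hugo picks P (highest: -21).
At P, Bob picks a (lowest: -21).
At a, Hugo picks m (highest: -21).
At m, Bob picks aq (lowest: -21).
Terminal value -21.

start -> P -> a -> m -> aq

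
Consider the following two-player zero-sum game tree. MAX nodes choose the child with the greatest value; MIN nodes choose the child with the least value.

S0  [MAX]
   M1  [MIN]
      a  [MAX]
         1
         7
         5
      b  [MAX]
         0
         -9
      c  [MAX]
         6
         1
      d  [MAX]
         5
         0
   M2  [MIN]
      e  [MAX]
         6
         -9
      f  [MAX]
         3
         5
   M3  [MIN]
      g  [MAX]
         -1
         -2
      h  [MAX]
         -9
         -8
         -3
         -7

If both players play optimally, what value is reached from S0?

5

a (MAX): max(1, 7, 5) = 7
b (MAX): max(0, -9) = 0
c (MAX): max(6, 1) = 6
d (MAX): max(5, 0) = 5
M1 (MIN): min(7, 0, 6, 5) = 0
e (MAX): max(6, -9) = 6
f (MAX): max(3, 5) = 5
M2 (MIN): min(6, 5) = 5
g (MAX): max(-1, -2) = -1
h (MAX): max(-9, -8, -3, -7) = -3
M3 (MIN): min(-1, -3) = -3
S0 (MAX): max(0, 5, -3) = 5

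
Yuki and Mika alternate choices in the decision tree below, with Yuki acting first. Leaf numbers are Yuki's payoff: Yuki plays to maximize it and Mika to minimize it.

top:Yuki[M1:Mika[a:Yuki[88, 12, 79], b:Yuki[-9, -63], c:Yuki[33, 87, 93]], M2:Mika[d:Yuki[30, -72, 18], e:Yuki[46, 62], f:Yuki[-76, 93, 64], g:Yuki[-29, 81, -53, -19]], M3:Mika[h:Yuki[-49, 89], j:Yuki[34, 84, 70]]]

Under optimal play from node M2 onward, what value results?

30

d (Yuki): max(30, -72, 18) = 30
e (Yuki): max(46, 62) = 62
f (Yuki): max(-76, 93, 64) = 93
g (Yuki): max(-29, 81, -53, -19) = 81
M2 (Mika): min(30, 62, 93, 81) = 30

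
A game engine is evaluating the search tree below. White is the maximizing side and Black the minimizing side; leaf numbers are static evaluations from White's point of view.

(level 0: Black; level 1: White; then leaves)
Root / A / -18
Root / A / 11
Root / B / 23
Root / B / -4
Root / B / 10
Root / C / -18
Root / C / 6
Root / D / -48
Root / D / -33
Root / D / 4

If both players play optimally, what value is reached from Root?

A (White): max(-18, 11) = 11
B (White): max(23, -4, 10) = 23
C (White): max(-18, 6) = 6
D (White): max(-48, -33, 4) = 4
Root (Black): min(11, 23, 6, 4) = 4

4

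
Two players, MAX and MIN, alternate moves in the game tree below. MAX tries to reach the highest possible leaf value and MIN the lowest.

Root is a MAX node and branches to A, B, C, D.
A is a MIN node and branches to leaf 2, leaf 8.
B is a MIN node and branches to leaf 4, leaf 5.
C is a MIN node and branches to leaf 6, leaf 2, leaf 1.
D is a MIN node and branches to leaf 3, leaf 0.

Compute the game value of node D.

D (MIN): min(3, 0) = 0

0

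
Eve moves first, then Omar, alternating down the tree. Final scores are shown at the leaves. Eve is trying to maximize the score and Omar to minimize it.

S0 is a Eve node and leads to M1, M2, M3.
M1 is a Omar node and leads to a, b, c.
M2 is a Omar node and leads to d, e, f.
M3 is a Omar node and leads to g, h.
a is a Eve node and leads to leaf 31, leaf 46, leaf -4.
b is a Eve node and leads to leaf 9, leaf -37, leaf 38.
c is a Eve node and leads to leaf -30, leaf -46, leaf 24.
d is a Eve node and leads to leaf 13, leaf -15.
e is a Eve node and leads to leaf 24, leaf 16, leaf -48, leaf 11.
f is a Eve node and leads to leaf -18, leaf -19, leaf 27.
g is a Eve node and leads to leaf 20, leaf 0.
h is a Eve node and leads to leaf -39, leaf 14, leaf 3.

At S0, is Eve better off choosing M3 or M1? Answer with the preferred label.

g (Eve): max(20, 0) = 20
h (Eve): max(-39, 14, 3) = 14
M3 (Omar): min(20, 14) = 14
a (Eve): max(31, 46, -4) = 46
b (Eve): max(9, -37, 38) = 38
c (Eve): max(-30, -46, 24) = 24
M1 (Omar): min(46, 38, 24) = 24
Eve prefers the higher value; M3=14, M1=24. M1 is better since 24 > 14.

M1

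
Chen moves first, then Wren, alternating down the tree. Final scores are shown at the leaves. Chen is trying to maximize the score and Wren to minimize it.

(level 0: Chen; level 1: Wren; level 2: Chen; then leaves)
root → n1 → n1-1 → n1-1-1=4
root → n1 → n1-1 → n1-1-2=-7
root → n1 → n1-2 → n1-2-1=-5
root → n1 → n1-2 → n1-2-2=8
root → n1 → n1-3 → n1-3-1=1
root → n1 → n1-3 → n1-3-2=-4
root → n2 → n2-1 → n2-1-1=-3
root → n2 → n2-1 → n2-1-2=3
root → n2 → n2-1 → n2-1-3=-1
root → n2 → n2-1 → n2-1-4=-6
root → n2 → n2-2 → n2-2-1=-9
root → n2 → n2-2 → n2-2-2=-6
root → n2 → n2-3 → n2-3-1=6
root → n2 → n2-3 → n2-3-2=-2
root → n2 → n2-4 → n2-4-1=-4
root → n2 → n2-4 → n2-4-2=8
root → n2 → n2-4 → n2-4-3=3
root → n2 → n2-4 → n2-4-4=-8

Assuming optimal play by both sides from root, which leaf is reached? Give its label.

n1-3-1

n1-1 (Chen): max(4, -7) = 4
n1-2 (Chen): max(-5, 8) = 8
n1-3 (Chen): max(1, -4) = 1
n1 (Wren): min(4, 8, 1) = 1
n2-1 (Chen): max(-3, 3, -1, -6) = 3
n2-2 (Chen): max(-9, -6) = -6
n2-3 (Chen): max(6, -2) = 6
n2-4 (Chen): max(-4, 8, 3, -8) = 8
n2 (Wren): min(3, -6, 6, 8) = -6
root (Chen): max(1, -6) = 1
At root, Chen picks n1 (highest: 1).
At n1, Wren picks n1-3 (lowest: 1).
At n1-3, Chen picks n1-3-1 (highest: 1).
Terminal value 1.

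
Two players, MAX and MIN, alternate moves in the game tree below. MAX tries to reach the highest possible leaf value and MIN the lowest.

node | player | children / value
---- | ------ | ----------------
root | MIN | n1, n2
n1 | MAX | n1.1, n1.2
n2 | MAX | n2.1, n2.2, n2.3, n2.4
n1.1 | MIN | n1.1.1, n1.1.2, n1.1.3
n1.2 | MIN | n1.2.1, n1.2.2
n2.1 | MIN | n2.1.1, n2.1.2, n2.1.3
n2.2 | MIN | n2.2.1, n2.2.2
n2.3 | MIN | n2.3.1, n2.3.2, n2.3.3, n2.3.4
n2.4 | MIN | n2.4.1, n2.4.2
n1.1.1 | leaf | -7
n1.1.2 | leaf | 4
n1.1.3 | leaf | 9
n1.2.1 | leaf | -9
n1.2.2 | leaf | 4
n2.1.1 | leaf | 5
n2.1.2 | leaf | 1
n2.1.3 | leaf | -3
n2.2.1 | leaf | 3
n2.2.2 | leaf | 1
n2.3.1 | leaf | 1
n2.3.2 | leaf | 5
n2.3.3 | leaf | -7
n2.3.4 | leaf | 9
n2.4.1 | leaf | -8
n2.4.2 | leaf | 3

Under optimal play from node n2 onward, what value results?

1

n2.1 (MIN): min(5, 1, -3) = -3
n2.2 (MIN): min(3, 1) = 1
n2.3 (MIN): min(1, 5, -7, 9) = -7
n2.4 (MIN): min(-8, 3) = -8
n2 (MAX): max(-3, 1, -7, -8) = 1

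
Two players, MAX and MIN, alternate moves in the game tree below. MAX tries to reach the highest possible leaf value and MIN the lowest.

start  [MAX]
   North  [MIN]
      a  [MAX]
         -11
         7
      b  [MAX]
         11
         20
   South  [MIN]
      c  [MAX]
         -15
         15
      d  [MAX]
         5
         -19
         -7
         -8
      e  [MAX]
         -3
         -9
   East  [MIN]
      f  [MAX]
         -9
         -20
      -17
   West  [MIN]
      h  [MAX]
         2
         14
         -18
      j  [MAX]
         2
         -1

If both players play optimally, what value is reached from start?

a (MAX): max(-11, 7) = 7
b (MAX): max(11, 20) = 20
North (MIN): min(7, 20) = 7
c (MAX): max(-15, 15) = 15
d (MAX): max(5, -19, -7, -8) = 5
e (MAX): max(-3, -9) = -3
South (MIN): min(15, 5, -3) = -3
f (MAX): max(-9, -20) = -9
East (MIN): min(-9, -17) = -17
h (MAX): max(2, 14, -18) = 14
j (MAX): max(2, -1) = 2
West (MIN): min(14, 2) = 2
start (MAX): max(7, -3, -17, 2) = 7

7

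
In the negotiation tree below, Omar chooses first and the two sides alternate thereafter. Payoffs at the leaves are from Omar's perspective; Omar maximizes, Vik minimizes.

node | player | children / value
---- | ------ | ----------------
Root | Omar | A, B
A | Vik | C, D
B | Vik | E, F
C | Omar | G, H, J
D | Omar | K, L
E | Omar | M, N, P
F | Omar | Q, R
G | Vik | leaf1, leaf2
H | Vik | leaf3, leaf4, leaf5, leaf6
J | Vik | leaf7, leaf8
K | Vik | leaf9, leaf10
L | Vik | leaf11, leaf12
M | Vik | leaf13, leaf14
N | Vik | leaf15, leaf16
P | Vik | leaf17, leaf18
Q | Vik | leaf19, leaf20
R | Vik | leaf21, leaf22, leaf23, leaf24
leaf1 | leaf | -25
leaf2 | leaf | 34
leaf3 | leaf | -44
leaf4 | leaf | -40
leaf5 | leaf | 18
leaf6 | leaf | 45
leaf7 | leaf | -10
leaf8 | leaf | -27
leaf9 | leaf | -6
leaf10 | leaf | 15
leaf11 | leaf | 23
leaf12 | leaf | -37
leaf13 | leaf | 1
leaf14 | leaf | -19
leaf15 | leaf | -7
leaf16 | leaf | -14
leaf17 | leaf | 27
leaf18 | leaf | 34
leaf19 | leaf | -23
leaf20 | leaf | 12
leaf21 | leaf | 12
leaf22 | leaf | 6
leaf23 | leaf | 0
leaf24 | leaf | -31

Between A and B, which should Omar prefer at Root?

B

G (Vik): min(-25, 34) = -25
H (Vik): min(-44, -40, 18, 45) = -44
J (Vik): min(-10, -27) = -27
C (Omar): max(-25, -44, -27) = -25
K (Vik): min(-6, 15) = -6
L (Vik): min(23, -37) = -37
D (Omar): max(-6, -37) = -6
A (Vik): min(-25, -6) = -25
M (Vik): min(1, -19) = -19
N (Vik): min(-7, -14) = -14
P (Vik): min(27, 34) = 27
E (Omar): max(-19, -14, 27) = 27
Q (Vik): min(-23, 12) = -23
R (Vik): min(12, 6, 0, -31) = -31
F (Omar): max(-23, -31) = -23
B (Vik): min(27, -23) = -23
Omar prefers the higher value; A=-25, B=-23. B is better since -23 > -25.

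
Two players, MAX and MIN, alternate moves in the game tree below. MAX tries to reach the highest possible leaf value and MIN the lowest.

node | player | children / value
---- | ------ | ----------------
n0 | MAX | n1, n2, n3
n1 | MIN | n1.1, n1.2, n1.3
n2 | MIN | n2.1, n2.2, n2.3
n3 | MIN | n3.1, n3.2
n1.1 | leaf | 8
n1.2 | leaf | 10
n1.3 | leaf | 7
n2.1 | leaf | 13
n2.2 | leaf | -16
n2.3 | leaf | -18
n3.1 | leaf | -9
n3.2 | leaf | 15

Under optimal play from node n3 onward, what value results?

n3 (MIN): min(-9, 15) = -9

-9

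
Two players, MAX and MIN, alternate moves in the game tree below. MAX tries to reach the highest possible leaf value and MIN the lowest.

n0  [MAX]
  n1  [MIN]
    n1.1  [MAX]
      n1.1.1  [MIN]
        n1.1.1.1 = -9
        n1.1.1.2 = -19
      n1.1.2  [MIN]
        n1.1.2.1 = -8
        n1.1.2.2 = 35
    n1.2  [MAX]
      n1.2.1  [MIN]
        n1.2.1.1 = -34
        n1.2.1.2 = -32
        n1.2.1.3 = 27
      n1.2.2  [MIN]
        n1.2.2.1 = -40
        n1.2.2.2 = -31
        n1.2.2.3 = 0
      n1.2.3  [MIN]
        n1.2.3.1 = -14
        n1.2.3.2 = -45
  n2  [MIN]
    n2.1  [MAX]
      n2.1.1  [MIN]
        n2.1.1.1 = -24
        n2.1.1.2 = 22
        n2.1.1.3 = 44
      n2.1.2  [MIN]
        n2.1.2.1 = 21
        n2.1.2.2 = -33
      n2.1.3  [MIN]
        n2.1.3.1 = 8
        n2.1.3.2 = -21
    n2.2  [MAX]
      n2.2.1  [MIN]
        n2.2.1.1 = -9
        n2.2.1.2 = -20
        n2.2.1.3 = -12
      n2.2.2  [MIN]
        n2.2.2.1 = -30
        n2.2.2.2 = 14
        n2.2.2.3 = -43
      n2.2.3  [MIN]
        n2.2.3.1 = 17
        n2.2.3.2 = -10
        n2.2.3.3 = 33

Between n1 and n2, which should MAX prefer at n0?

n1.1.1 (MIN): min(-9, -19) = -19
n1.1.2 (MIN): min(-8, 35) = -8
n1.1 (MAX): max(-19, -8) = -8
n1.2.1 (MIN): min(-34, -32, 27) = -34
n1.2.2 (MIN): min(-40, -31, 0) = -40
n1.2.3 (MIN): min(-14, -45) = -45
n1.2 (MAX): max(-34, -40, -45) = -34
n1 (MIN): min(-8, -34) = -34
n2.1.1 (MIN): min(-24, 22, 44) = -24
n2.1.2 (MIN): min(21, -33) = -33
n2.1.3 (MIN): min(8, -21) = -21
n2.1 (MAX): max(-24, -33, -21) = -21
n2.2.1 (MIN): min(-9, -20, -12) = -20
n2.2.2 (MIN): min(-30, 14, -43) = -43
n2.2.3 (MIN): min(17, -10, 33) = -10
n2.2 (MAX): max(-20, -43, -10) = -10
n2 (MIN): min(-21, -10) = -21
MAX prefers the higher value; n1=-34, n2=-21. n2 is better since -21 > -34.

n2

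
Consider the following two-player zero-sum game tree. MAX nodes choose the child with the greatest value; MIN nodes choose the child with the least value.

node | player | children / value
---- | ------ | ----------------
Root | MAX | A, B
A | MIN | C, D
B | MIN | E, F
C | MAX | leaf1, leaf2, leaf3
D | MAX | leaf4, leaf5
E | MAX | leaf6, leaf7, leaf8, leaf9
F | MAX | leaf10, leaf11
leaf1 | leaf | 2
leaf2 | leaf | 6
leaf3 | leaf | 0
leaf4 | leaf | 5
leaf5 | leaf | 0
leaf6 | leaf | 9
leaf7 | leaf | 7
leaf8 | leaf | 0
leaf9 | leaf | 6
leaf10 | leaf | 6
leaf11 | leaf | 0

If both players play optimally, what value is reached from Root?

C (MAX): max(2, 6, 0) = 6
D (MAX): max(5, 0) = 5
A (MIN): min(6, 5) = 5
E (MAX): max(9, 7, 0, 6) = 9
F (MAX): max(6, 0) = 6
B (MIN): min(9, 6) = 6
Root (MAX): max(5, 6) = 6

6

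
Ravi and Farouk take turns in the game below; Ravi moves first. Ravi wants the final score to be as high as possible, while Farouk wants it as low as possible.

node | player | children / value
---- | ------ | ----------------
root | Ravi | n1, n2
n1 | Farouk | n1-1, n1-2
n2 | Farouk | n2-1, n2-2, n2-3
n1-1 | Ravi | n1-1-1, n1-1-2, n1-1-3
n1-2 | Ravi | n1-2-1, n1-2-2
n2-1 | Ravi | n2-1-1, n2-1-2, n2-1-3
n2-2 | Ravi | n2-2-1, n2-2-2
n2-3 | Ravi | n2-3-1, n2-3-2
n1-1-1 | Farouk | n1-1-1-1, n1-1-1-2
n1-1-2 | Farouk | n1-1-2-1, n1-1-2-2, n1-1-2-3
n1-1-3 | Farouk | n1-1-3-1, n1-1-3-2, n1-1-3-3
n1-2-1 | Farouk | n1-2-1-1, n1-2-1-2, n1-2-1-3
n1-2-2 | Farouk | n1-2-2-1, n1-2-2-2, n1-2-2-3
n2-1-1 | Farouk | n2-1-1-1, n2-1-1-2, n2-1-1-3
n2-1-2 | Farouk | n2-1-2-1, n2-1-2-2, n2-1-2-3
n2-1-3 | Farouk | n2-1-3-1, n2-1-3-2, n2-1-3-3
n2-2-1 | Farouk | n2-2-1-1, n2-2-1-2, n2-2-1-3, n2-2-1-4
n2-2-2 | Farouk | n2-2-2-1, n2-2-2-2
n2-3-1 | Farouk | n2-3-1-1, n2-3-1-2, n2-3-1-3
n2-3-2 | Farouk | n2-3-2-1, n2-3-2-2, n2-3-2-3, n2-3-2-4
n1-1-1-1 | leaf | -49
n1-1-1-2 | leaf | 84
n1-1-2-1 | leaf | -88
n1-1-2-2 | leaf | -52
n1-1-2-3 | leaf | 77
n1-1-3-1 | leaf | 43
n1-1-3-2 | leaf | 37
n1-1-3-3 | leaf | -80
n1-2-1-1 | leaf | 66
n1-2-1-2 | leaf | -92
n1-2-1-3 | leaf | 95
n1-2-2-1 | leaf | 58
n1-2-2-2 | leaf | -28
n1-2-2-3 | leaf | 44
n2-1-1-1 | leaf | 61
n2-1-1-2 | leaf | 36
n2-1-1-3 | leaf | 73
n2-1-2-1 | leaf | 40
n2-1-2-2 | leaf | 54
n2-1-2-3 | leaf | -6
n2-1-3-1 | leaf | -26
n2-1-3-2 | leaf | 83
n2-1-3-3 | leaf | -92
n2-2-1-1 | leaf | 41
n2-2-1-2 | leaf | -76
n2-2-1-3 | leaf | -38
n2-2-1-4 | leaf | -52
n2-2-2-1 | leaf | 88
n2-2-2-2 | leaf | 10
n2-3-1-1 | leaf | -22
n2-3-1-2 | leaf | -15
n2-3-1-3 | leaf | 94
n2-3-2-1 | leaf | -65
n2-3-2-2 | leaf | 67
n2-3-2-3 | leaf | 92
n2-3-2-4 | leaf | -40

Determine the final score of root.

-22

n1-1-1 (Farouk): min(-49, 84) = -49
n1-1-2 (Farouk): min(-88, -52, 77) = -88
n1-1-3 (Farouk): min(43, 37, -80) = -80
n1-1 (Ravi): max(-49, -88, -80) = -49
n1-2-1 (Farouk): min(66, -92, 95) = -92
n1-2-2 (Farouk): min(58, -28, 44) = -28
n1-2 (Ravi): max(-92, -28) = -28
n1 (Farouk): min(-49, -28) = -49
n2-1-1 (Farouk): min(61, 36, 73) = 36
n2-1-2 (Farouk): min(40, 54, -6) = -6
n2-1-3 (Farouk): min(-26, 83, -92) = -92
n2-1 (Ravi): max(36, -6, -92) = 36
n2-2-1 (Farouk): min(41, -76, -38, -52) = -76
n2-2-2 (Farouk): min(88, 10) = 10
n2-2 (Ravi): max(-76, 10) = 10
n2-3-1 (Farouk): min(-22, -15, 94) = -22
n2-3-2 (Farouk): min(-65, 67, 92, -40) = -65
n2-3 (Ravi): max(-22, -65) = -22
n2 (Farouk): min(36, 10, -22) = -22
root (Ravi): max(-49, -22) = -22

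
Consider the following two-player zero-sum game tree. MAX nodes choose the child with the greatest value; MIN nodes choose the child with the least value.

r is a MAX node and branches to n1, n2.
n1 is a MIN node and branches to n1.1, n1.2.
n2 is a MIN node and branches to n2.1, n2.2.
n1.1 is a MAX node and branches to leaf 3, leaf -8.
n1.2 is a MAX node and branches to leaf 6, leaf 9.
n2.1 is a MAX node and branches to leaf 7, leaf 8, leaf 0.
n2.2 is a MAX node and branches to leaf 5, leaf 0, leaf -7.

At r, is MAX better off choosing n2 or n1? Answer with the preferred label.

n2

n2.1 (MAX): max(7, 8, 0) = 8
n2.2 (MAX): max(5, 0, -7) = 5
n2 (MIN): min(8, 5) = 5
n1.1 (MAX): max(3, -8) = 3
n1.2 (MAX): max(6, 9) = 9
n1 (MIN): min(3, 9) = 3
MAX prefers the higher value; n2=5, n1=3. n2 is better since 5 > 3.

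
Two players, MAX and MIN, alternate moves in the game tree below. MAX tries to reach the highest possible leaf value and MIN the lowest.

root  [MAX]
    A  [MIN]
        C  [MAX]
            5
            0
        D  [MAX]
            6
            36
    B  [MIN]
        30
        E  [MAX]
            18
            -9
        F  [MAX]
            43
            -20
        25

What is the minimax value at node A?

C (MAX): max(5, 0) = 5
D (MAX): max(6, 36) = 36
A (MIN): min(5, 36) = 5

5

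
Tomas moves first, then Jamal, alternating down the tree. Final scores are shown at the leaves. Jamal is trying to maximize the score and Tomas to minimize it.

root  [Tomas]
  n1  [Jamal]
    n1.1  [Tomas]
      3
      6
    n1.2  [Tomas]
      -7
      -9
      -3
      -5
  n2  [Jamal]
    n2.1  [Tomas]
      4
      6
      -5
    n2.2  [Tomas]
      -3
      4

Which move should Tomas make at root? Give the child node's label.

n1.1 (Tomas): min(3, 6) = 3
n1.2 (Tomas): min(-7, -9, -3, -5) = -9
n1 (Jamal): max(3, -9) = 3
n2.1 (Tomas): min(4, 6, -5) = -5
n2.2 (Tomas): min(-3, 4) = -3
n2 (Jamal): max(-5, -3) = -3
root (Tomas): min(3, -3) = -3
Tomas at root wants the lowest of {n1=3, n2=-3}, so chooses n2.

n2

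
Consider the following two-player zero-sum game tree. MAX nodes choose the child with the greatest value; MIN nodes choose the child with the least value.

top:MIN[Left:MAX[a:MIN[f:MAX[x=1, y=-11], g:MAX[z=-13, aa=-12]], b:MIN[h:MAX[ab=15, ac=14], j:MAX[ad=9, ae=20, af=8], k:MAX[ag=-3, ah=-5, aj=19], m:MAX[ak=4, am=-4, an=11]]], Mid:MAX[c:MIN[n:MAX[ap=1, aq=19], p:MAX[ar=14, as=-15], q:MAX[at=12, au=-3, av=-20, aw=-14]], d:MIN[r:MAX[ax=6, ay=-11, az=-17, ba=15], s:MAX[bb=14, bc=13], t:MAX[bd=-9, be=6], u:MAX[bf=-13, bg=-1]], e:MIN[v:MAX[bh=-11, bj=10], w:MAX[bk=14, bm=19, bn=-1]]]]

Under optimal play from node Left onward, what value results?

11

f (MAX): max(1, -11) = 1
g (MAX): max(-13, -12) = -12
a (MIN): min(1, -12) = -12
h (MAX): max(15, 14) = 15
j (MAX): max(9, 20, 8) = 20
k (MAX): max(-3, -5, 19) = 19
m (MAX): max(4, -4, 11) = 11
b (MIN): min(15, 20, 19, 11) = 11
Left (MAX): max(-12, 11) = 11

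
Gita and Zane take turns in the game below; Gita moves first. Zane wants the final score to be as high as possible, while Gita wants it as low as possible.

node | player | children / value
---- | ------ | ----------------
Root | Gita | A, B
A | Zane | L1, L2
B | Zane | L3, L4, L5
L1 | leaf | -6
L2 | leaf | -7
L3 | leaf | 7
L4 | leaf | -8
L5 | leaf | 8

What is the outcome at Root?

-6

A (Zane): max(-6, -7) = -6
B (Zane): max(7, -8, 8) = 8
Root (Gita): min(-6, 8) = -6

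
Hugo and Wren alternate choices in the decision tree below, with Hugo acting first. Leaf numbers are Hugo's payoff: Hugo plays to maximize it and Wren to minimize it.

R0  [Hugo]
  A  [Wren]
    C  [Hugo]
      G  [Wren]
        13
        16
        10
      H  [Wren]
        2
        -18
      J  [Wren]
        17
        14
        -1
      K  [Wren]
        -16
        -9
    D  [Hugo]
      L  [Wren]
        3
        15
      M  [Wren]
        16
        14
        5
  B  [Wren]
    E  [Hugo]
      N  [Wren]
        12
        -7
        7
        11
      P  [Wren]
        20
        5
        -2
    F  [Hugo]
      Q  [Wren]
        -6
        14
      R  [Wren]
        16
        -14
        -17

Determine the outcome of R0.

G (Wren): min(13, 16, 10) = 10
H (Wren): min(2, -18) = -18
J (Wren): min(17, 14, -1) = -1
K (Wren): min(-16, -9) = -16
C (Hugo): max(10, -18, -1, -16) = 10
L (Wren): min(3, 15) = 3
M (Wren): min(16, 14, 5) = 5
D (Hugo): max(3, 5) = 5
A (Wren): min(10, 5) = 5
N (Wren): min(12, -7, 7, 11) = -7
P (Wren): min(20, 5, -2) = -2
E (Hugo): max(-7, -2) = -2
Q (Wren): min(-6, 14) = -6
R (Wren): min(16, -14, -17) = -17
F (Hugo): max(-6, -17) = -6
B (Wren): min(-2, -6) = -6
R0 (Hugo): max(5, -6) = 5

5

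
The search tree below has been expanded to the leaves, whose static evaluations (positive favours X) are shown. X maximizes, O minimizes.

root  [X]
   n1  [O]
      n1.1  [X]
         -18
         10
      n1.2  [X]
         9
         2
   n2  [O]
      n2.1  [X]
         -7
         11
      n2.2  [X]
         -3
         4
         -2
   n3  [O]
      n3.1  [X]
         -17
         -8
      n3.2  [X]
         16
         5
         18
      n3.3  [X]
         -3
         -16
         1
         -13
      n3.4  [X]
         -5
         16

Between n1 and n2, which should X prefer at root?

n1

n1.1 (X): max(-18, 10) = 10
n1.2 (X): max(9, 2) = 9
n1 (O): min(10, 9) = 9
n2.1 (X): max(-7, 11) = 11
n2.2 (X): max(-3, 4, -2) = 4
n2 (O): min(11, 4) = 4
X prefers the higher value; n1=9, n2=4. n1 is better since 9 > 4.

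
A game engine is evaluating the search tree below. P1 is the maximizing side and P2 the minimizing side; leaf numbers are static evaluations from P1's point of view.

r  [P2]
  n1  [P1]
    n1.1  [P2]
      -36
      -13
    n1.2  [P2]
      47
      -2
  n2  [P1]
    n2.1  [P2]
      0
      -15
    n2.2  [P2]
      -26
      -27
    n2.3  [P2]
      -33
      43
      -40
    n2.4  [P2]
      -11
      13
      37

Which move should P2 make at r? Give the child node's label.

n2

n1.1 (P2): min(-36, -13) = -36
n1.2 (P2): min(47, -2) = -2
n1 (P1): max(-36, -2) = -2
n2.1 (P2): min(0, -15) = -15
n2.2 (P2): min(-26, -27) = -27
n2.3 (P2): min(-33, 43, -40) = -40
n2.4 (P2): min(-11, 13, 37) = -11
n2 (P1): max(-15, -27, -40, -11) = -11
r (P2): min(-2, -11) = -11
P2 at r wants the lowest of {n1=-2, n2=-11}, so chooses n2.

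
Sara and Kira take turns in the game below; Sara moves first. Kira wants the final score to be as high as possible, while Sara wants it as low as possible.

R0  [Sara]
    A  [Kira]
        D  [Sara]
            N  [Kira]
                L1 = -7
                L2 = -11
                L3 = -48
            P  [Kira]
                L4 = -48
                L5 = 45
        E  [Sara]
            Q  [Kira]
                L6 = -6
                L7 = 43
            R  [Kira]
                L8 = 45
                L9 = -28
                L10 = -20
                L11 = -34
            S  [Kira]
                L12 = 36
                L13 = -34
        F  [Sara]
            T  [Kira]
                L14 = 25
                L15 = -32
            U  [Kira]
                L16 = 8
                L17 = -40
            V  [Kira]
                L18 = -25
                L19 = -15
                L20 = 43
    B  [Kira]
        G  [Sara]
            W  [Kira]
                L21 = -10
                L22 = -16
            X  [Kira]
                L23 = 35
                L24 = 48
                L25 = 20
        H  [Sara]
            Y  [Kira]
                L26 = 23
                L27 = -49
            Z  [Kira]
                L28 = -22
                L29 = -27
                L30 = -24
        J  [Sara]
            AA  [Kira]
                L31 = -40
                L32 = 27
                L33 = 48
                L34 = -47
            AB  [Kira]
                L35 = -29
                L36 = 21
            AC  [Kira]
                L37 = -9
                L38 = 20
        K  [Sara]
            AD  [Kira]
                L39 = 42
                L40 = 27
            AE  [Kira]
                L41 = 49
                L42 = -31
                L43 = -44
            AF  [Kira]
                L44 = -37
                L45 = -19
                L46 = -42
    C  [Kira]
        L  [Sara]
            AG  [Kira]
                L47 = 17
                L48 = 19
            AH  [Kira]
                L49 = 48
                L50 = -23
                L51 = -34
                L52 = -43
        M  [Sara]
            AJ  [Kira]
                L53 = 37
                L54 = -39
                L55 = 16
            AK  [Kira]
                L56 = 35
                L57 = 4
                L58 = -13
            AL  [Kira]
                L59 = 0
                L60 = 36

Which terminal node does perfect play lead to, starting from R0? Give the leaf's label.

L38

N (Kira): max(-7, -11, -48) = -7
P (Kira): max(-48, 45) = 45
D (Sara): min(-7, 45) = -7
Q (Kira): max(-6, 43) = 43
R (Kira): max(45, -28, -20, -34) = 45
S (Kira): max(36, -34) = 36
E (Sara): min(43, 45, 36) = 36
T (Kira): max(25, -32) = 25
U (Kira): max(8, -40) = 8
V (Kira): max(-25, -15, 43) = 43
F (Sara): min(25, 8, 43) = 8
A (Kira): max(-7, 36, 8) = 36
W (Kira): max(-10, -16) = -10
X (Kira): max(35, 48, 20) = 48
G (Sara): min(-10, 48) = -10
Y (Kira): max(23, -49) = 23
Z (Kira): max(-22, -27, -24) = -22
H (Sara): min(23, -22) = -22
AA (Kira): max(-40, 27, 48, -47) = 48
AB (Kira): max(-29, 21) = 21
AC (Kira): max(-9, 20) = 20
J (Sara): min(48, 21, 20) = 20
AD (Kira): max(42, 27) = 42
AE (Kira): max(49, -31, -44) = 49
AF (Kira): max(-37, -19, -42) = -19
K (Sara): min(42, 49, -19) = -19
B (Kira): max(-10, -22, 20, -19) = 20
AG (Kira): max(17, 19) = 19
AH (Kira): max(48, -23, -34, -43) = 48
L (Sara): min(19, 48) = 19
AJ (Kira): max(37, -39, 16) = 37
AK (Kira): max(35, 4, -13) = 35
AL (Kira): max(0, 36) = 36
M (Sara): min(37, 35, 36) = 35
C (Kira): max(19, 35) = 35
R0 (Sara): min(36, 20, 35) = 20
At R0, Sara picks B (lowest: 20).
At B, Kira picks J (highest: 20).
At J, Sara picks AC (lowest: 20).
At AC, Kira picks L38 (highest: 20).
Terminal value 20.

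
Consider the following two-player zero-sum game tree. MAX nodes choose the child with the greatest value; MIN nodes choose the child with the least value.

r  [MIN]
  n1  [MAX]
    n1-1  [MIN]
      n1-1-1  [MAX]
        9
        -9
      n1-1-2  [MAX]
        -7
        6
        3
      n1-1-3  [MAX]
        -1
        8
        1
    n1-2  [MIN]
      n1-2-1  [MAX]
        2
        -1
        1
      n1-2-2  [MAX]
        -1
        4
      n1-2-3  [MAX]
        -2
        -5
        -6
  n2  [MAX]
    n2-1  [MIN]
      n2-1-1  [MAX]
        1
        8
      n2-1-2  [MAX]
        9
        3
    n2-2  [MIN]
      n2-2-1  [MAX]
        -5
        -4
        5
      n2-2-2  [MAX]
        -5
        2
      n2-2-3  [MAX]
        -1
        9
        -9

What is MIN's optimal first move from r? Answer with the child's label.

n1-1-1 (MAX): max(9, -9) = 9
n1-1-2 (MAX): max(-7, 6, 3) = 6
n1-1-3 (MAX): max(-1, 8, 1) = 8
n1-1 (MIN): min(9, 6, 8) = 6
n1-2-1 (MAX): max(2, -1, 1) = 2
n1-2-2 (MAX): max(-1, 4) = 4
n1-2-3 (MAX): max(-2, -5, -6) = -2
n1-2 (MIN): min(2, 4, -2) = -2
n1 (MAX): max(6, -2) = 6
n2-1-1 (MAX): max(1, 8) = 8
n2-1-2 (MAX): max(9, 3) = 9
n2-1 (MIN): min(8, 9) = 8
n2-2-1 (MAX): max(-5, -4, 5) = 5
n2-2-2 (MAX): max(-5, 2) = 2
n2-2-3 (MAX): max(-1, 9, -9) = 9
n2-2 (MIN): min(5, 2, 9) = 2
n2 (MAX): max(8, 2) = 8
r (MIN): min(6, 8) = 6
MIN at r wants the lowest of {n1=6, n2=8}, so chooses n1.

n1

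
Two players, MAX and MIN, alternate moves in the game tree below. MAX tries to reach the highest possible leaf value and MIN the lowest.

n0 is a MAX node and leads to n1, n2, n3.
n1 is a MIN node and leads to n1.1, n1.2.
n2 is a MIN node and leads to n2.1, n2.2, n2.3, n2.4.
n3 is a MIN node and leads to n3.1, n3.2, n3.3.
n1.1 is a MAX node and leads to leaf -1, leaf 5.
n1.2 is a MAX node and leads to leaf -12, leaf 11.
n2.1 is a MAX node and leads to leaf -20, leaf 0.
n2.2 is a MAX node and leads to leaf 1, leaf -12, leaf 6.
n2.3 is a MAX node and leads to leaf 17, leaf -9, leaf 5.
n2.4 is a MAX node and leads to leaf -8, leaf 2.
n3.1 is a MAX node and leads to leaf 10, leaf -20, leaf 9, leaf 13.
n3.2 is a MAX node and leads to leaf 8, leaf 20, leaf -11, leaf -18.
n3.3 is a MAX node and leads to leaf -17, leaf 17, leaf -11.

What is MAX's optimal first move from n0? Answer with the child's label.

n1.1 (MAX): max(-1, 5) = 5
n1.2 (MAX): max(-12, 11) = 11
n1 (MIN): min(5, 11) = 5
n2.1 (MAX): max(-20, 0) = 0
n2.2 (MAX): max(1, -12, 6) = 6
n2.3 (MAX): max(17, -9, 5) = 17
n2.4 (MAX): max(-8, 2) = 2
n2 (MIN): min(0, 6, 17, 2) = 0
n3.1 (MAX): max(10, -20, 9, 13) = 13
n3.2 (MAX): max(8, 20, -11, -18) = 20
n3.3 (MAX): max(-17, 17, -11) = 17
n3 (MIN): min(13, 20, 17) = 13
n0 (MAX): max(5, 0, 13) = 13
MAX at n0 wants the highest of {n1=5, n2=0, n3=13}, so chooses n3.

n3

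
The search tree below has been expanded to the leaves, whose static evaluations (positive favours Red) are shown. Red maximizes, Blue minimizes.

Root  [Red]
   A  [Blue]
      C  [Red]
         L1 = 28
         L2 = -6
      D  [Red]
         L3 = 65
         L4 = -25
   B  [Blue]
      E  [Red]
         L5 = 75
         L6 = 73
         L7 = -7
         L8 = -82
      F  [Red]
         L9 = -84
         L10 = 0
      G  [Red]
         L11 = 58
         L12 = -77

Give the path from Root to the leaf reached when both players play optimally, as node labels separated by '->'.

Root -> A -> C -> L1

C (Red): max(28, -6) = 28
D (Red): max(65, -25) = 65
A (Blue): min(28, 65) = 28
E (Red): max(75, 73, -7, -82) = 75
F (Red): max(-84, 0) = 0
G (Red): max(58, -77) = 58
B (Blue): min(75, 0, 58) = 0
Root (Red): max(28, 0) = 28
At Root, Red picks A (highest: 28).
At A, Blue picks C (lowest: 28).
At C, Red picks L1 (highest: 28).
Terminal value 28.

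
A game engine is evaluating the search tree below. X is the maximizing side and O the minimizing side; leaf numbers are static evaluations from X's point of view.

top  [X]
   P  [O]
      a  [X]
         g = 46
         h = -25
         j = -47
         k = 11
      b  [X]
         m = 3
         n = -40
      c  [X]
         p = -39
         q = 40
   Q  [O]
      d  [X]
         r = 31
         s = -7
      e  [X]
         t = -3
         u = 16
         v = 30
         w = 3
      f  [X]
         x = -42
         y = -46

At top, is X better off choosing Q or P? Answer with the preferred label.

P

d (X): max(31, -7) = 31
e (X): max(-3, 16, 30, 3) = 30
f (X): max(-42, -46) = -42
Q (O): min(31, 30, -42) = -42
a (X): max(46, -25, -47, 11) = 46
b (X): max(3, -40) = 3
c (X): max(-39, 40) = 40
P (O): min(46, 3, 40) = 3
X prefers the higher value; Q=-42, P=3. P is better since 3 > -42.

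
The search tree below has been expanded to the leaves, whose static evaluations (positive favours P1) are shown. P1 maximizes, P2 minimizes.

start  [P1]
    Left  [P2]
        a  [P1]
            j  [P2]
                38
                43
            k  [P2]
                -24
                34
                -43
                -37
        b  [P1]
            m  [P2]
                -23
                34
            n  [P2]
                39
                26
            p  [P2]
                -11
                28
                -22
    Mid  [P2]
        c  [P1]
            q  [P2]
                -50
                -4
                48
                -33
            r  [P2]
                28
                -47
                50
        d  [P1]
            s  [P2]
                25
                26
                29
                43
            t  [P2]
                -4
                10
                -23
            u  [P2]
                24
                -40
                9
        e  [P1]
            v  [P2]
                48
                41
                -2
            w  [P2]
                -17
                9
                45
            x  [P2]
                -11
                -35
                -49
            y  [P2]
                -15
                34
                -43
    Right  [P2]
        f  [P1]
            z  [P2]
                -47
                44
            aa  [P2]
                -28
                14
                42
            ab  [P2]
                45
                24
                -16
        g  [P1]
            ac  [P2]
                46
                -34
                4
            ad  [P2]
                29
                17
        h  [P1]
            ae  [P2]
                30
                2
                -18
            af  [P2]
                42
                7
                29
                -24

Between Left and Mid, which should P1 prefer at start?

Left

j (P2): min(38, 43) = 38
k (P2): min(-24, 34, -43, -37) = -43
a (P1): max(38, -43) = 38
m (P2): min(-23, 34) = -23
n (P2): min(39, 26) = 26
p (P2): min(-11, 28, -22) = -22
b (P1): max(-23, 26, -22) = 26
Left (P2): min(38, 26) = 26
q (P2): min(-50, -4, 48, -33) = -50
r (P2): min(28, -47, 50) = -47
c (P1): max(-50, -47) = -47
s (P2): min(25, 26, 29, 43) = 25
t (P2): min(-4, 10, -23) = -23
u (P2): min(24, -40, 9) = -40
d (P1): max(25, -23, -40) = 25
v (P2): min(48, 41, -2) = -2
w (P2): min(-17, 9, 45) = -17
x (P2): min(-11, -35, -49) = -49
y (P2): min(-15, 34, -43) = -43
e (P1): max(-2, -17, -49, -43) = -2
Mid (P2): min(-47, 25, -2) = -47
P1 prefers the higher value; Left=26, Mid=-47. Left is better since 26 > -47.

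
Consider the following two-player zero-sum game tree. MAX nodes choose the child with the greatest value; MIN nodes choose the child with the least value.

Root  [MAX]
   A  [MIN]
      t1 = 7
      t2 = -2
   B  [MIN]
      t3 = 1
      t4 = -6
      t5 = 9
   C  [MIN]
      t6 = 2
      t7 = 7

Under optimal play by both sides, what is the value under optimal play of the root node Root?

2

A (MIN): min(7, -2) = -2
B (MIN): min(1, -6, 9) = -6
C (MIN): min(2, 7) = 2
Root (MAX): max(-2, -6, 2) = 2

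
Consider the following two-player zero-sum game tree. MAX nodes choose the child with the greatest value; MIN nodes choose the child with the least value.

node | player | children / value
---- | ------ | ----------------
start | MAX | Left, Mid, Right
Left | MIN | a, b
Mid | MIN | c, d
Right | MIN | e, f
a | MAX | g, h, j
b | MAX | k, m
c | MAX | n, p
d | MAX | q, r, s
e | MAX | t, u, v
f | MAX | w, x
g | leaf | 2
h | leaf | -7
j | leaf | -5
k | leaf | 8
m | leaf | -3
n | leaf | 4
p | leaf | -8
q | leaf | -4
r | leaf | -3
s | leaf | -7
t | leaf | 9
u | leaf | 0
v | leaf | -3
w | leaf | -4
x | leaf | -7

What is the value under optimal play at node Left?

2

a (MAX): max(2, -7, -5) = 2
b (MAX): max(8, -3) = 8
Left (MIN): min(2, 8) = 2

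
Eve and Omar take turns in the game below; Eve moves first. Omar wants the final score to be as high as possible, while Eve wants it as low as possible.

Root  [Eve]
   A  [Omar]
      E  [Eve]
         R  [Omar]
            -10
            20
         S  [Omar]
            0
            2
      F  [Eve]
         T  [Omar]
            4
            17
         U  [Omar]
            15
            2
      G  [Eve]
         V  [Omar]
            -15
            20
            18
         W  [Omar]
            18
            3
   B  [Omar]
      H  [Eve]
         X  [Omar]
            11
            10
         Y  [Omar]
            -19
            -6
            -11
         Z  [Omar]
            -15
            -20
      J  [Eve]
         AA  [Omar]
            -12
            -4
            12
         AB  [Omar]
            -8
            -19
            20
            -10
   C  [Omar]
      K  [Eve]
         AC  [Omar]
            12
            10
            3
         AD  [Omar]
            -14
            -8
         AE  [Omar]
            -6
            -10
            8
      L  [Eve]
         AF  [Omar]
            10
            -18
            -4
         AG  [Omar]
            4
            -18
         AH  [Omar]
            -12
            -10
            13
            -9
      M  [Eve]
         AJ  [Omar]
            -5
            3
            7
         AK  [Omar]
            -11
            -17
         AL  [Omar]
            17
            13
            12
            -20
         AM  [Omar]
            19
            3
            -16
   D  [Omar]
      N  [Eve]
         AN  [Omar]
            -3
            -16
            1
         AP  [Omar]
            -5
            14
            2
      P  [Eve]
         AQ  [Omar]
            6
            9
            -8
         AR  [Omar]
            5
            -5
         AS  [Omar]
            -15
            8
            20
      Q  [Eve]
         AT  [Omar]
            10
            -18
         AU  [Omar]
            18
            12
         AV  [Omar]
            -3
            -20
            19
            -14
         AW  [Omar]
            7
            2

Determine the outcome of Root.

R (Omar): max(-10, 20) = 20
S (Omar): max(0, 2) = 2
E (Eve): min(20, 2) = 2
T (Omar): max(4, 17) = 17
U (Omar): max(15, 2) = 15
F (Eve): min(17, 15) = 15
V (Omar): max(-15, 20, 18) = 20
W (Omar): max(18, 3) = 18
G (Eve): min(20, 18) = 18
A (Omar): max(2, 15, 18) = 18
X (Omar): max(11, 10) = 11
Y (Omar): max(-19, -6, -11) = -6
Z (Omar): max(-15, -20) = -15
H (Eve): min(11, -6, -15) = -15
AA (Omar): max(-12, -4, 12) = 12
AB (Omar): max(-8, -19, 20, -10) = 20
J (Eve): min(12, 20) = 12
B (Omar): max(-15, 12) = 12
AC (Omar): max(12, 10, 3) = 12
AD (Omar): max(-14, -8) = -8
AE (Omar): max(-6, -10, 8) = 8
K (Eve): min(12, -8, 8) = -8
AF (Omar): max(10, -18, -4) = 10
AG (Omar): max(4, -18) = 4
AH (Omar): max(-12, -10, 13, -9) = 13
L (Eve): min(10, 4, 13) = 4
AJ (Omar): max(-5, 3, 7) = 7
AK (Omar): max(-11, -17) = -11
AL (Omar): max(17, 13, 12, -20) = 17
AM (Omar): max(19, 3, -16) = 19
M (Eve): min(7, -11, 17, 19) = -11
C (Omar): max(-8, 4, -11) = 4
AN (Omar): max(-3, -16, 1) = 1
AP (Omar): max(-5, 14, 2) = 14
N (Eve): min(1, 14) = 1
AQ (Omar): max(6, 9, -8) = 9
AR (Omar): max(5, -5) = 5
AS (Omar): max(-15, 8, 20) = 20
P (Eve): min(9, 5, 20) = 5
AT (Omar): max(10, -18) = 10
AU (Omar): max(18, 12) = 18
AV (Omar): max(-3, -20, 19, -14) = 19
AW (Omar): max(7, 2) = 7
Q (Eve): min(10, 18, 19, 7) = 7
D (Omar): max(1, 5, 7) = 7
Root (Eve): min(18, 12, 4, 7) = 4

4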